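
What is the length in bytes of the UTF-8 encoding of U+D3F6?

3

U+D3F6 = 0xD3F6. UTF-8 uses 1 byte below 0x80, 2 below 0x800, 3 below 0x10000, 4 up to 0x10FFFF. 0xD3F6 is in U+0800–U+FFFF → 3 bytes.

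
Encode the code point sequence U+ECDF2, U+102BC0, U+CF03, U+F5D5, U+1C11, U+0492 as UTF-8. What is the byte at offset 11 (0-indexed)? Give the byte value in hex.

U+ECDF2 → 4-byte form F3 AC B7 B2 at offsets 0–3.
U+102BC0 → 4-byte form F4 82 AF 80 at offsets 4–7.
U+CF03 → 3-byte form EC BC 83 at offsets 8–10.
U+F5D5 → 3-byte form EF 97 95 at offsets 11–13.
Offset 11 falls in char 4's range; it's byte 1 of EF 97 95 = 0xEF.

0xEF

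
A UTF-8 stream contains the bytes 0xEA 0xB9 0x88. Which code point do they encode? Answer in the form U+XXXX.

Leading byte 0xEA = 11101010 matches 1110xxxx → 3-byte sequence.
Byte 1: 0xEA = 11101010, payload 1010 (4 bits).
Byte 2: 0xB9 = 10111001 (10xxxxxx ✓), payload 111001.
Byte 3: 0x88 = 10001000 (10xxxxxx ✓), payload 001000.
Concatenate: 1010111001001000 = 0xAE48 (16 bits → U+AE48).

U+AE48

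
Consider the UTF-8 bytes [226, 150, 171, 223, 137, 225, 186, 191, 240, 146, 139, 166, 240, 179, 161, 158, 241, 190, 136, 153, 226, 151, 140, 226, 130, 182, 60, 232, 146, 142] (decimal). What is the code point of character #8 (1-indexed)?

U+20B6

Offset 0: leading byte 0xE2 = 11100010 → 3-byte char #1 = E2 96 AB.
Offset 3: leading byte 0xDF = 11011111 → 2-byte char #2 = DF 89.
Offset 5: leading byte 0xE1 = 11100001 → 3-byte char #3 = E1 BA BF.
Offset 8: leading byte 0xF0 = 11110000 → 4-byte char #4 = F0 92 8B A6.
Offset 12: leading byte 0xF0 = 11110000 → 4-byte char #5 = F0 B3 A1 9E.
Offset 16: leading byte 0xF1 = 11110001 → 4-byte char #6 = F1 BE 88 99.
Offset 20: leading byte 0xE2 = 11100010 → 3-byte char #7 = E2 97 8C.
Offset 23: leading byte 0xE2 = 11100010 → 3-byte char #8 = E2 82 B6.
Leading byte 0xE2 = 11100010 matches 1110xxxx → 3-byte sequence.
Byte 1: 0xE2 = 11100010, payload 0010 (4 bits).
Byte 2: 0x82 = 10000010 (10xxxxxx ✓), payload 000010.
Byte 3: 0xB6 = 10110110 (10xxxxxx ✓), payload 110110.
Concatenate: 0010000010110110 = 0x20B6 (16 bits → U+20B6).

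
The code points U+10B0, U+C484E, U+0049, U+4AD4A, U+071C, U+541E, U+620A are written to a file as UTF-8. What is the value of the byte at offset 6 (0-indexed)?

U+10B0 → 3-byte form E1 82 B0 at offsets 0–2.
U+C484E → 4-byte form F3 84 A1 8E at offsets 3–6.
Offset 6 falls in char 2's range; it's byte 4 of F3 84 A1 8E = 0x8E.

0x8E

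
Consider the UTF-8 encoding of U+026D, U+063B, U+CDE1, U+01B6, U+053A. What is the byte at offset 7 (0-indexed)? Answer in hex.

U+026D → 2-byte form C9 AD at offsets 0–1.
U+063B → 2-byte form D8 BB at offsets 2–3.
U+CDE1 → 3-byte form EC B7 A1 at offsets 4–6.
U+01B6 → 2-byte form C6 B6 at offsets 7–8.
Offset 7 falls in char 4's range; it's byte 1 of C6 B6 = 0xC6.

0xC6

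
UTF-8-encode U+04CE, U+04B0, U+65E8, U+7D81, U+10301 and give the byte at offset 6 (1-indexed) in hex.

1-indexed offset 6 is 0-indexed offset 5.
U+04CE → 2-byte form D3 8E at offsets 0–1.
U+04B0 → 2-byte form D2 B0 at offsets 2–3.
U+65E8 → 3-byte form E6 97 A8 at offsets 4–6.
Offset 5 falls in char 3's range; it's byte 2 of E6 97 A8 = 0x97.

0x97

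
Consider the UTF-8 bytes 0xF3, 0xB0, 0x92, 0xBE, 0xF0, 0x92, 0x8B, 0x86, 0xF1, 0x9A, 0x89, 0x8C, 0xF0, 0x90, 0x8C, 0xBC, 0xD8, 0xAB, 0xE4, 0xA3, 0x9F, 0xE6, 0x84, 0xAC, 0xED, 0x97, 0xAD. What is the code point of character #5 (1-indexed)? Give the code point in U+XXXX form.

U+062B

Offset 0: leading byte 0xF3 = 11110011 → 4-byte char #1 = F3 B0 92 BE.
Offset 4: leading byte 0xF0 = 11110000 → 4-byte char #2 = F0 92 8B 86.
Offset 8: leading byte 0xF1 = 11110001 → 4-byte char #3 = F1 9A 89 8C.
Offset 12: leading byte 0xF0 = 11110000 → 4-byte char #4 = F0 90 8C BC.
Offset 16: leading byte 0xD8 = 11011000 → 2-byte char #5 = D8 AB.
Leading byte 0xD8 = 11011000 matches 110xxxxx → 2-byte sequence.
Byte 1: 0xD8 = 11011000, payload 11000 (5 bits).
Byte 2: 0xAB = 10101011 (10xxxxxx ✓), payload 101011.
Concatenate: 11000101011 = 0x62B (11 bits → U+062B).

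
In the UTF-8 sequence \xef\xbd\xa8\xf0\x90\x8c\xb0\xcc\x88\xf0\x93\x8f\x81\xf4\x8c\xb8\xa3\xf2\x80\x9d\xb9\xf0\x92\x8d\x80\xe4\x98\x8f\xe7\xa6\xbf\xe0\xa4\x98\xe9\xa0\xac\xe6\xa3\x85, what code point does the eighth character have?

Offset 0: leading byte 0xEF = 11101111 → 3-byte char #1 = EF BD A8.
Offset 3: leading byte 0xF0 = 11110000 → 4-byte char #2 = F0 90 8C B0.
Offset 7: leading byte 0xCC = 11001100 → 2-byte char #3 = CC 88.
Offset 9: leading byte 0xF0 = 11110000 → 4-byte char #4 = F0 93 8F 81.
Offset 13: leading byte 0xF4 = 11110100 → 4-byte char #5 = F4 8C B8 A3.
Offset 17: leading byte 0xF2 = 11110010 → 4-byte char #6 = F2 80 9D B9.
Offset 21: leading byte 0xF0 = 11110000 → 4-byte char #7 = F0 92 8D 80.
Offset 25: leading byte 0xE4 = 11100100 → 3-byte char #8 = E4 98 8F.
Leading byte 0xE4 = 11100100 matches 1110xxxx → 3-byte sequence.
Byte 1: 0xE4 = 11100100, payload 0100 (4 bits).
Byte 2: 0x98 = 10011000 (10xxxxxx ✓), payload 011000.
Byte 3: 0x8F = 10001111 (10xxxxxx ✓), payload 001111.
Concatenate: 0100011000001111 = 0x460F (16 bits → U+460F).

U+460F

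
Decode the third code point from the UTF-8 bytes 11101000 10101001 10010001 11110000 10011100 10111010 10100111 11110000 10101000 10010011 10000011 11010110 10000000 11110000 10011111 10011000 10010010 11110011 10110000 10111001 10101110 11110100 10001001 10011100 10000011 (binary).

U+284C3

Offset 0: leading byte 0xE8 = 11101000 → 3-byte char #1 = E8 A9 91.
Offset 3: leading byte 0xF0 = 11110000 → 4-byte char #2 = F0 9C BA A7.
Offset 7: leading byte 0xF0 = 11110000 → 4-byte char #3 = F0 A8 93 83.
Leading byte 0xF0 = 11110000 matches 11110xxx → 4-byte sequence.
Byte 1: 0xF0 = 11110000, payload 000 (3 bits).
Byte 2: 0xA8 = 10101000 (10xxxxxx ✓), payload 101000.
Byte 3: 0x93 = 10010011 (10xxxxxx ✓), payload 010011.
Byte 4: 0x83 = 10000011 (10xxxxxx ✓), payload 000011.
Concatenate: 000101000010011000011 = 0x284C3 (21 bits → U+284C3).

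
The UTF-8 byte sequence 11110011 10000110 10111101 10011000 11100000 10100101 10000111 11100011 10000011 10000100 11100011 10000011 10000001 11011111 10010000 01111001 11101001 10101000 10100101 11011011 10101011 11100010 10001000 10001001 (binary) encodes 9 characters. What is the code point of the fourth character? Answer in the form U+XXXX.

U+30C1

Offset 0: leading byte 0xF3 = 11110011 → 4-byte char #1 = F3 86 BD 98.
Offset 4: leading byte 0xE0 = 11100000 → 3-byte char #2 = E0 A5 87.
Offset 7: leading byte 0xE3 = 11100011 → 3-byte char #3 = E3 83 84.
Offset 10: leading byte 0xE3 = 11100011 → 3-byte char #4 = E3 83 81.
Leading byte 0xE3 = 11100011 matches 1110xxxx → 3-byte sequence.
Byte 1: 0xE3 = 11100011, payload 0011 (4 bits).
Byte 2: 0x83 = 10000011 (10xxxxxx ✓), payload 000011.
Byte 3: 0x81 = 10000001 (10xxxxxx ✓), payload 000001.
Concatenate: 0011000011000001 = 0x30C1 (16 bits → U+30C1).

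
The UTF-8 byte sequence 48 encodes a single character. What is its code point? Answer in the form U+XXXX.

U+0048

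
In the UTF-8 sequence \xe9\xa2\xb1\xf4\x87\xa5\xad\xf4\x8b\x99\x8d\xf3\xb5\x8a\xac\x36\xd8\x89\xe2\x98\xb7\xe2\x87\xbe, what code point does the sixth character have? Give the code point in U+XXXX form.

U+0609

Offset 0: leading byte 0xE9 = 11101001 → 3-byte char #1 = E9 A2 B1.
Offset 3: leading byte 0xF4 = 11110100 → 4-byte char #2 = F4 87 A5 AD.
Offset 7: leading byte 0xF4 = 11110100 → 4-byte char #3 = F4 8B 99 8D.
Offset 11: leading byte 0xF3 = 11110011 → 4-byte char #4 = F3 B5 8A AC.
Offset 15: leading byte 0x36 = 00110110 → 1-byte char #5 = 36.
Offset 16: leading byte 0xD8 = 11011000 → 2-byte char #6 = D8 89.
Leading byte 0xD8 = 11011000 matches 110xxxxx → 2-byte sequence.
Byte 1: 0xD8 = 11011000, payload 11000 (5 bits).
Byte 2: 0x89 = 10001001 (10xxxxxx ✓), payload 001001.
Concatenate: 11000001001 = 0x609 (11 bits → U+0609).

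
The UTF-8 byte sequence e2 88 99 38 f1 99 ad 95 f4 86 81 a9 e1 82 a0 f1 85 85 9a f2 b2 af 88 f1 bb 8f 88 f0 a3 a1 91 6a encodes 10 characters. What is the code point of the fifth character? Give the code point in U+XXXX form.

U+10A0

Offset 0: leading byte 0xE2 = 11100010 → 3-byte char #1 = E2 88 99.
Offset 3: leading byte 0x38 = 00111000 → 1-byte char #2 = 38.
Offset 4: leading byte 0xF1 = 11110001 → 4-byte char #3 = F1 99 AD 95.
Offset 8: leading byte 0xF4 = 11110100 → 4-byte char #4 = F4 86 81 A9.
Offset 12: leading byte 0xE1 = 11100001 → 3-byte char #5 = E1 82 A0.
Leading byte 0xE1 = 11100001 matches 1110xxxx → 3-byte sequence.
Byte 1: 0xE1 = 11100001, payload 0001 (4 bits).
Byte 2: 0x82 = 10000010 (10xxxxxx ✓), payload 000010.
Byte 3: 0xA0 = 10100000 (10xxxxxx ✓), payload 100000.
Concatenate: 0001000010100000 = 0x10A0 (16 bits → U+10A0).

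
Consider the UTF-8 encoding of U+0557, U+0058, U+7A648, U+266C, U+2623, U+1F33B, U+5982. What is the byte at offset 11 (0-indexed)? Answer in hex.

U+0557 → 2-byte form D5 97 at offsets 0–1.
U+0058 → 1-byte form 58 at offsets 2–2.
U+7A648 → 4-byte form F1 BA 99 88 at offsets 3–6.
U+266C → 3-byte form E2 99 AC at offsets 7–9.
U+2623 → 3-byte form E2 98 A3 at offsets 10–12.
Offset 11 falls in char 5's range; it's byte 2 of E2 98 A3 = 0x98.

0x98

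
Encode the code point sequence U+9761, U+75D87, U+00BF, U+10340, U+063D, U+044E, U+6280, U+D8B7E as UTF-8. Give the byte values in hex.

E9 9D A1 F1 B5 B6 87 C2 BF F0 90 8D 80 D8 BD D1 8E E6 8A 80 F3 98 AD BE

U+9761: 3-byte form → E9 9D A1.
U+75D87: 4-byte form → F1 B5 B6 87.
U+00BF: 2-byte form → C2 BF.
U+10340: 4-byte form → F0 90 8D 80.
U+063D: 2-byte form → D8 BD.
U+044E: 2-byte form → D1 8E.
U+6280: 3-byte form → E6 8A 80.
U+D8B7E: 4-byte form → F3 98 AD BE.
Concatenated (24 bytes): E9 9D A1 F1 B5 B6 87 C2 BF F0 90 8D 80 D8 BD D1 8E E6 8A 80 F3 98 AD BE.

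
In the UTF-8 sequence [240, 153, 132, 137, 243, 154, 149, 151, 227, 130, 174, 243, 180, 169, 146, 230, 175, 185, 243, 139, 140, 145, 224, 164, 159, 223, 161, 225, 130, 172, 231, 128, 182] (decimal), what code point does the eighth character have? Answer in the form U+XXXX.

U+07E1

Offset 0: leading byte 0xF0 = 11110000 → 4-byte char #1 = F0 99 84 89.
Offset 4: leading byte 0xF3 = 11110011 → 4-byte char #2 = F3 9A 95 97.
Offset 8: leading byte 0xE3 = 11100011 → 3-byte char #3 = E3 82 AE.
Offset 11: leading byte 0xF3 = 11110011 → 4-byte char #4 = F3 B4 A9 92.
Offset 15: leading byte 0xE6 = 11100110 → 3-byte char #5 = E6 AF B9.
Offset 18: leading byte 0xF3 = 11110011 → 4-byte char #6 = F3 8B 8C 91.
Offset 22: leading byte 0xE0 = 11100000 → 3-byte char #7 = E0 A4 9F.
Offset 25: leading byte 0xDF = 11011111 → 2-byte char #8 = DF A1.
Leading byte 0xDF = 11011111 matches 110xxxxx → 2-byte sequence.
Byte 1: 0xDF = 11011111, payload 11111 (5 bits).
Byte 2: 0xA1 = 10100001 (10xxxxxx ✓), payload 100001.
Concatenate: 11111100001 = 0x7E1 (11 bits → U+07E1).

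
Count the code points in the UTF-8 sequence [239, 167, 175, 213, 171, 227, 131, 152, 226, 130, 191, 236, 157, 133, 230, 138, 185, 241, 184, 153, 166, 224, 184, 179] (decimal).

8

Byte at offset 0: 0xEF = 11101111 → 3-byte char (#1). Advance 3.
Byte at offset 3: 0xD5 = 11010101 → 2-byte char (#2). Advance 2.
Byte at offset 5: 0xE3 = 11100011 → 3-byte char (#3). Advance 3.
Byte at offset 8: 0xE2 = 11100010 → 3-byte char (#4). Advance 3.
Byte at offset 11: 0xEC = 11101100 → 3-byte char (#5). Advance 3.
Byte at offset 14: 0xE6 = 11100110 → 3-byte char (#6). Advance 3.
Byte at offset 17: 0xF1 = 11110001 → 4-byte char (#7). Advance 4.
Byte at offset 21: 0xE0 = 11100000 → 3-byte char (#8). Advance 3.
Reached end at offset 24 after 8 code points.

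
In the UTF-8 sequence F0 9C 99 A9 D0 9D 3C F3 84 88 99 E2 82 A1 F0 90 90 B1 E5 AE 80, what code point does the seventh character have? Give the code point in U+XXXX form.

U+5B80

Offset 0: leading byte 0xF0 = 11110000 → 4-byte char #1 = F0 9C 99 A9.
Offset 4: leading byte 0xD0 = 11010000 → 2-byte char #2 = D0 9D.
Offset 6: leading byte 0x3C = 00111100 → 1-byte char #3 = 3C.
Offset 7: leading byte 0xF3 = 11110011 → 4-byte char #4 = F3 84 88 99.
Offset 11: leading byte 0xE2 = 11100010 → 3-byte char #5 = E2 82 A1.
Offset 14: leading byte 0xF0 = 11110000 → 4-byte char #6 = F0 90 90 B1.
Offset 18: leading byte 0xE5 = 11100101 → 3-byte char #7 = E5 AE 80.
Leading byte 0xE5 = 11100101 matches 1110xxxx → 3-byte sequence.
Byte 1: 0xE5 = 11100101, payload 0101 (4 bits).
Byte 2: 0xAE = 10101110 (10xxxxxx ✓), payload 101110.
Byte 3: 0x80 = 10000000 (10xxxxxx ✓), payload 000000.
Concatenate: 0101101110000000 = 0x5B80 (16 bits → U+5B80).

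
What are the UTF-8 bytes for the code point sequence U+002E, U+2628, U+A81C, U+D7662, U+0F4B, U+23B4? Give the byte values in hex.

2E E2 98 A8 EA A0 9C F3 97 99 A2 E0 BD 8B E2 8E B4

U+002E: 1-byte form → 2E.
U+2628: 3-byte form → E2 98 A8.
U+A81C: 3-byte form → EA A0 9C.
U+D7662: 4-byte form → F3 97 99 A2.
U+0F4B: 3-byte form → E0 BD 8B.
U+23B4: 3-byte form → E2 8E B4.
Concatenated (17 bytes): 2E E2 98 A8 EA A0 9C F3 97 99 A2 E0 BD 8B E2 8E B4.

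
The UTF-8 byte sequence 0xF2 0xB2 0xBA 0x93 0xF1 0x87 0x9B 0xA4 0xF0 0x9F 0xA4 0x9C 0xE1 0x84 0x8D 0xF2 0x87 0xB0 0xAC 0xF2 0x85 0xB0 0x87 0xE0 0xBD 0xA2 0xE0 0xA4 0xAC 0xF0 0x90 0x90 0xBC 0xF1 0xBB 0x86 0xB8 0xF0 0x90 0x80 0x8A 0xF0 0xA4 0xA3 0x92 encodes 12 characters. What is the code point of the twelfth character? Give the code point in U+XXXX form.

Offset 0: leading byte 0xF2 = 11110010 → 4-byte char #1 = F2 B2 BA 93.
Offset 4: leading byte 0xF1 = 11110001 → 4-byte char #2 = F1 87 9B A4.
Offset 8: leading byte 0xF0 = 11110000 → 4-byte char #3 = F0 9F A4 9C.
Offset 12: leading byte 0xE1 = 11100001 → 3-byte char #4 = E1 84 8D.
Offset 15: leading byte 0xF2 = 11110010 → 4-byte char #5 = F2 87 B0 AC.
Offset 19: leading byte 0xF2 = 11110010 → 4-byte char #6 = F2 85 B0 87.
Offset 23: leading byte 0xE0 = 11100000 → 3-byte char #7 = E0 BD A2.
Offset 26: leading byte 0xE0 = 11100000 → 3-byte char #8 = E0 A4 AC.
Offset 29: leading byte 0xF0 = 11110000 → 4-byte char #9 = F0 90 90 BC.
Offset 33: leading byte 0xF1 = 11110001 → 4-byte char #10 = F1 BB 86 B8.
Offset 37: leading byte 0xF0 = 11110000 → 4-byte char #11 = F0 90 80 8A.
Offset 41: leading byte 0xF0 = 11110000 → 4-byte char #12 = F0 A4 A3 92.
Leading byte 0xF0 = 11110000 matches 11110xxx → 4-byte sequence.
Byte 1: 0xF0 = 11110000, payload 000 (3 bits).
Byte 2: 0xA4 = 10100100 (10xxxxxx ✓), payload 100100.
Byte 3: 0xA3 = 10100011 (10xxxxxx ✓), payload 100011.
Byte 4: 0x92 = 10010010 (10xxxxxx ✓), payload 010010.
Concatenate: 000100100100011010010 = 0x248D2 (21 bits → U+248D2).

U+248D2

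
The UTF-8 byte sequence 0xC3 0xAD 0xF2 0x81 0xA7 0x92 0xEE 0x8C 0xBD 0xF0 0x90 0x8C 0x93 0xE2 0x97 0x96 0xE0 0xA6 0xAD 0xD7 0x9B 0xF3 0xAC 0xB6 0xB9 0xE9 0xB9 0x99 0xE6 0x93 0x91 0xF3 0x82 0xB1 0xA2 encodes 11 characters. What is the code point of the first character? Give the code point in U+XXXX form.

Offset 0: leading byte 0xC3 = 11000011 → 2-byte char #1 = C3 AD.
Leading byte 0xC3 = 11000011 matches 110xxxxx → 2-byte sequence.
Byte 1: 0xC3 = 11000011, payload 00011 (5 bits).
Byte 2: 0xAD = 10101101 (10xxxxxx ✓), payload 101101.
Concatenate: 00011101101 = 0xED (11 bits → U+00ED).

U+00ED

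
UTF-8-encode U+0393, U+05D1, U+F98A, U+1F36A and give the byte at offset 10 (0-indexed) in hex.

U+0393 → 2-byte form CE 93 at offsets 0–1.
U+05D1 → 2-byte form D7 91 at offsets 2–3.
U+F98A → 3-byte form EF A6 8A at offsets 4–6.
U+1F36A → 4-byte form F0 9F 8D AA at offsets 7–10.
Offset 10 falls in char 4's range; it's byte 4 of F0 9F 8D AA = 0xAA.

0xAA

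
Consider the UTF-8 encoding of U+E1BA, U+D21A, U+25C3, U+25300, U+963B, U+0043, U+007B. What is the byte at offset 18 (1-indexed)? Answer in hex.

0x7B

1-indexed offset 18 is 0-indexed offset 17.
U+E1BA → 3-byte form EE 86 BA at offsets 0–2.
U+D21A → 3-byte form ED 88 9A at offsets 3–5.
U+25C3 → 3-byte form E2 97 83 at offsets 6–8.
U+25300 → 4-byte form F0 A5 8C 80 at offsets 9–12.
U+963B → 3-byte form E9 98 BB at offsets 13–15.
U+0043 → 1-byte form 43 at offsets 16–16.
U+007B → 1-byte form 7B at offsets 17–17.
Offset 17 falls in char 7's range; it's byte 1 of 7B = 0x7B.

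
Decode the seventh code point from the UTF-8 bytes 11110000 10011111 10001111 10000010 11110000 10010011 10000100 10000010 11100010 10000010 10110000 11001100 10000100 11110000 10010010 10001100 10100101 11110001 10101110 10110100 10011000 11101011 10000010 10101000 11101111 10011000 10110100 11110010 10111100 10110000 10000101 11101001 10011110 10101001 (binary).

Offset 0: leading byte 0xF0 = 11110000 → 4-byte char #1 = F0 9F 8F 82.
Offset 4: leading byte 0xF0 = 11110000 → 4-byte char #2 = F0 93 84 82.
Offset 8: leading byte 0xE2 = 11100010 → 3-byte char #3 = E2 82 B0.
Offset 11: leading byte 0xCC = 11001100 → 2-byte char #4 = CC 84.
Offset 13: leading byte 0xF0 = 11110000 → 4-byte char #5 = F0 92 8C A5.
Offset 17: leading byte 0xF1 = 11110001 → 4-byte char #6 = F1 AE B4 98.
Offset 21: leading byte 0xEB = 11101011 → 3-byte char #7 = EB 82 A8.
Leading byte 0xEB = 11101011 matches 1110xxxx → 3-byte sequence.
Byte 1: 0xEB = 11101011, payload 1011 (4 bits).
Byte 2: 0x82 = 10000010 (10xxxxxx ✓), payload 000010.
Byte 3: 0xA8 = 10101000 (10xxxxxx ✓), payload 101000.
Concatenate: 1011000010101000 = 0xB0A8 (16 bits → U+B0A8).

U+B0A8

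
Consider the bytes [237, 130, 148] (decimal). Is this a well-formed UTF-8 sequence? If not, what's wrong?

valid

Leading byte 0xED = 11101101 → 3-byte form.
Continuation bytes 0x82=10000010, 0x94=10010100 all match 10xxxxxx.
Decoded value 0xD094 is ≥ 0x800 (shortest form) and not a surrogate.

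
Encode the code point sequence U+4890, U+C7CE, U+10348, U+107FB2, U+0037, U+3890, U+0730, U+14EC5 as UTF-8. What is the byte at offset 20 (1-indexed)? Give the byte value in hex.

1-indexed offset 20 is 0-indexed offset 19.
U+4890 → 3-byte form E4 A2 90 at offsets 0–2.
U+C7CE → 3-byte form EC 9F 8E at offsets 3–5.
U+10348 → 4-byte form F0 90 8D 88 at offsets 6–9.
U+107FB2 → 4-byte form F4 87 BE B2 at offsets 10–13.
U+0037 → 1-byte form 37 at offsets 14–14.
U+3890 → 3-byte form E3 A2 90 at offsets 15–17.
U+0730 → 2-byte form DC B0 at offsets 18–19.
Offset 19 falls in char 7's range; it's byte 2 of DC B0 = 0xB0.

0xB0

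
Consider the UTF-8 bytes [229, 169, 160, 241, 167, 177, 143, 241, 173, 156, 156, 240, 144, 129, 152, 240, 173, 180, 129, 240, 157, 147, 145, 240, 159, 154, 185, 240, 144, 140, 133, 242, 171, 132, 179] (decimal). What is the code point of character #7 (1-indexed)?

U+1F6B9

Offset 0: leading byte 0xE5 = 11100101 → 3-byte char #1 = E5 A9 A0.
Offset 3: leading byte 0xF1 = 11110001 → 4-byte char #2 = F1 A7 B1 8F.
Offset 7: leading byte 0xF1 = 11110001 → 4-byte char #3 = F1 AD 9C 9C.
Offset 11: leading byte 0xF0 = 11110000 → 4-byte char #4 = F0 90 81 98.
Offset 15: leading byte 0xF0 = 11110000 → 4-byte char #5 = F0 AD B4 81.
Offset 19: leading byte 0xF0 = 11110000 → 4-byte char #6 = F0 9D 93 91.
Offset 23: leading byte 0xF0 = 11110000 → 4-byte char #7 = F0 9F 9A B9.
Leading byte 0xF0 = 11110000 matches 11110xxx → 4-byte sequence.
Byte 1: 0xF0 = 11110000, payload 000 (3 bits).
Byte 2: 0x9F = 10011111 (10xxxxxx ✓), payload 011111.
Byte 3: 0x9A = 10011010 (10xxxxxx ✓), payload 011010.
Byte 4: 0xB9 = 10111001 (10xxxxxx ✓), payload 111001.
Concatenate: 000011111011010111001 = 0x1F6B9 (21 bits → U+1F6B9).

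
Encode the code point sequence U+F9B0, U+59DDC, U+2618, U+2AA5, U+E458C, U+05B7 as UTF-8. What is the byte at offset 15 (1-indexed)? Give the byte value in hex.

0xA4

1-indexed offset 15 is 0-indexed offset 14.
U+F9B0 → 3-byte form EF A6 B0 at offsets 0–2.
U+59DDC → 4-byte form F1 99 B7 9C at offsets 3–6.
U+2618 → 3-byte form E2 98 98 at offsets 7–9.
U+2AA5 → 3-byte form E2 AA A5 at offsets 10–12.
U+E458C → 4-byte form F3 A4 96 8C at offsets 13–16.
Offset 14 falls in char 5's range; it's byte 2 of F3 A4 96 8C = 0xA4.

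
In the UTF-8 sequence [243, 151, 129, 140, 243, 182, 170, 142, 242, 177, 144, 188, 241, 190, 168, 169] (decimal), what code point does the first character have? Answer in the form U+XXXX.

U+D704C

Offset 0: leading byte 0xF3 = 11110011 → 4-byte char #1 = F3 97 81 8C.
Leading byte 0xF3 = 11110011 matches 11110xxx → 4-byte sequence.
Byte 1: 0xF3 = 11110011, payload 011 (3 bits).
Byte 2: 0x97 = 10010111 (10xxxxxx ✓), payload 010111.
Byte 3: 0x81 = 10000001 (10xxxxxx ✓), payload 000001.
Byte 4: 0x8C = 10001100 (10xxxxxx ✓), payload 001100.
Concatenate: 011010111000001001100 = 0xD704C (21 bits → U+D704C).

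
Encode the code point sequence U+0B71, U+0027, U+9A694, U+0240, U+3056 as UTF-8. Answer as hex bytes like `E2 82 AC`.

E0 AD B1 27 F2 9A 9A 94 C9 80 E3 81 96

U+0B71: 3-byte form → E0 AD B1.
U+0027: 1-byte form → 27.
U+9A694: 4-byte form → F2 9A 9A 94.
U+0240: 2-byte form → C9 80.
U+3056: 3-byte form → E3 81 96.
Concatenated (13 bytes): E0 AD B1 27 F2 9A 9A 94 C9 80 E3 81 96.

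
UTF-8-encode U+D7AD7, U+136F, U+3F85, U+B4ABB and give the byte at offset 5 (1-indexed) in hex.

0xE1

1-indexed offset 5 is 0-indexed offset 4.
U+D7AD7 → 4-byte form F3 97 AB 97 at offsets 0–3.
U+136F → 3-byte form E1 8D AF at offsets 4–6.
Offset 4 falls in char 2's range; it's byte 1 of E1 8D AF = 0xE1.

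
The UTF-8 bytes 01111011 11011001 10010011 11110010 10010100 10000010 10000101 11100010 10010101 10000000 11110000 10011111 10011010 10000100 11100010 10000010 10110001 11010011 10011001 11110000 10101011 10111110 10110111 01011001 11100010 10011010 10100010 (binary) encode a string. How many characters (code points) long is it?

Byte at offset 0: 0x7B = 01111011 → 1-byte char (#1). Advance 1.
Byte at offset 1: 0xD9 = 11011001 → 2-byte char (#2). Advance 2.
Byte at offset 3: 0xF2 = 11110010 → 4-byte char (#3). Advance 4.
Byte at offset 7: 0xE2 = 11100010 → 3-byte char (#4). Advance 3.
Byte at offset 10: 0xF0 = 11110000 → 4-byte char (#5). Advance 4.
Byte at offset 14: 0xE2 = 11100010 → 3-byte char (#6). Advance 3.
Byte at offset 17: 0xD3 = 11010011 → 2-byte char (#7). Advance 2.
Byte at offset 19: 0xF0 = 11110000 → 4-byte char (#8). Advance 4.
Byte at offset 23: 0x59 = 01011001 → 1-byte char (#9). Advance 1.
Byte at offset 24: 0xE2 = 11100010 → 3-byte char (#10). Advance 3.
Reached end at offset 27 after 10 code points.

10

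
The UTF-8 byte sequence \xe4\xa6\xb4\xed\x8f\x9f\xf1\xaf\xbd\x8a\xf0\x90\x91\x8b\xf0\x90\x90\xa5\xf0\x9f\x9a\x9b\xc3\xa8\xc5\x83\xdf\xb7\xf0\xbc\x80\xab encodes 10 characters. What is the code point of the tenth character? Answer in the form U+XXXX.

Offset 0: leading byte 0xE4 = 11100100 → 3-byte char #1 = E4 A6 B4.
Offset 3: leading byte 0xED = 11101101 → 3-byte char #2 = ED 8F 9F.
Offset 6: leading byte 0xF1 = 11110001 → 4-byte char #3 = F1 AF BD 8A.
Offset 10: leading byte 0xF0 = 11110000 → 4-byte char #4 = F0 90 91 8B.
Offset 14: leading byte 0xF0 = 11110000 → 4-byte char #5 = F0 90 90 A5.
Offset 18: leading byte 0xF0 = 11110000 → 4-byte char #6 = F0 9F 9A 9B.
Offset 22: leading byte 0xC3 = 11000011 → 2-byte char #7 = C3 A8.
Offset 24: leading byte 0xC5 = 11000101 → 2-byte char #8 = C5 83.
Offset 26: leading byte 0xDF = 11011111 → 2-byte char #9 = DF B7.
Offset 28: leading byte 0xF0 = 11110000 → 4-byte char #10 = F0 BC 80 AB.
Leading byte 0xF0 = 11110000 matches 11110xxx → 4-byte sequence.
Byte 1: 0xF0 = 11110000, payload 000 (3 bits).
Byte 2: 0xBC = 10111100 (10xxxxxx ✓), payload 111100.
Byte 3: 0x80 = 10000000 (10xxxxxx ✓), payload 000000.
Byte 4: 0xAB = 10101011 (10xxxxxx ✓), payload 101011.
Concatenate: 000111100000000101011 = 0x3C02B (21 bits → U+3C02B).

U+3C02B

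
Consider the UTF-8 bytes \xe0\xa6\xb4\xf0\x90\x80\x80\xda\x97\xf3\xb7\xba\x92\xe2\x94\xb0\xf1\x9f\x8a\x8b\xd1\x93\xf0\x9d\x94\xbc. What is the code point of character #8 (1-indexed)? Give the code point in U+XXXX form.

U+1D53C

Offset 0: leading byte 0xE0 = 11100000 → 3-byte char #1 = E0 A6 B4.
Offset 3: leading byte 0xF0 = 11110000 → 4-byte char #2 = F0 90 80 80.
Offset 7: leading byte 0xDA = 11011010 → 2-byte char #3 = DA 97.
Offset 9: leading byte 0xF3 = 11110011 → 4-byte char #4 = F3 B7 BA 92.
Offset 13: leading byte 0xE2 = 11100010 → 3-byte char #5 = E2 94 B0.
Offset 16: leading byte 0xF1 = 11110001 → 4-byte char #6 = F1 9F 8A 8B.
Offset 20: leading byte 0xD1 = 11010001 → 2-byte char #7 = D1 93.
Offset 22: leading byte 0xF0 = 11110000 → 4-byte char #8 = F0 9D 94 BC.
Leading byte 0xF0 = 11110000 matches 11110xxx → 4-byte sequence.
Byte 1: 0xF0 = 11110000, payload 000 (3 bits).
Byte 2: 0x9D = 10011101 (10xxxxxx ✓), payload 011101.
Byte 3: 0x94 = 10010100 (10xxxxxx ✓), payload 010100.
Byte 4: 0xBC = 10111100 (10xxxxxx ✓), payload 111100.
Concatenate: 000011101010100111100 = 0x1D53C (21 bits → U+1D53C).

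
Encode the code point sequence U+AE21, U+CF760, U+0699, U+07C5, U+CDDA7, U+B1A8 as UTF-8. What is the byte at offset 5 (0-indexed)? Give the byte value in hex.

U+AE21 → 3-byte form EA B8 A1 at offsets 0–2.
U+CF760 → 4-byte form F3 8F 9D A0 at offsets 3–6.
Offset 5 falls in char 2's range; it's byte 3 of F3 8F 9D A0 = 0x9D.

0x9D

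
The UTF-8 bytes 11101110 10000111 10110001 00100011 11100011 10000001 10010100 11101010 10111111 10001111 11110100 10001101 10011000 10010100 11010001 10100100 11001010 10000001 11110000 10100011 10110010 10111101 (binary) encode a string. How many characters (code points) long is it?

8

Byte at offset 0: 0xEE = 11101110 → 3-byte char (#1). Advance 3.
Byte at offset 3: 0x23 = 00100011 → 1-byte char (#2). Advance 1.
Byte at offset 4: 0xE3 = 11100011 → 3-byte char (#3). Advance 3.
Byte at offset 7: 0xEA = 11101010 → 3-byte char (#4). Advance 3.
Byte at offset 10: 0xF4 = 11110100 → 4-byte char (#5). Advance 4.
Byte at offset 14: 0xD1 = 11010001 → 2-byte char (#6). Advance 2.
Byte at offset 16: 0xCA = 11001010 → 2-byte char (#7). Advance 2.
Byte at offset 18: 0xF0 = 11110000 → 4-byte char (#8). Advance 4.
Reached end at offset 22 after 8 code points.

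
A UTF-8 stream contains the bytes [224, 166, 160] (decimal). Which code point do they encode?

U+09A0

Leading byte 0xE0 = 11100000 matches 1110xxxx → 3-byte sequence.
Byte 1: 0xE0 = 11100000, payload 0000 (4 bits).
Byte 2: 0xA6 = 10100110 (10xxxxxx ✓), payload 100110.
Byte 3: 0xA0 = 10100000 (10xxxxxx ✓), payload 100000.
Concatenate: 0000100110100000 = 0x9A0 (16 bits → U+09A0).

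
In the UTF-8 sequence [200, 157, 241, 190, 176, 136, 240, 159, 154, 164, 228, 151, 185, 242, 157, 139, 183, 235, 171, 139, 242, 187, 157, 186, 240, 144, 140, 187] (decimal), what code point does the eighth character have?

U+1033B

Offset 0: leading byte 0xC8 = 11001000 → 2-byte char #1 = C8 9D.
Offset 2: leading byte 0xF1 = 11110001 → 4-byte char #2 = F1 BE B0 88.
Offset 6: leading byte 0xF0 = 11110000 → 4-byte char #3 = F0 9F 9A A4.
Offset 10: leading byte 0xE4 = 11100100 → 3-byte char #4 = E4 97 B9.
Offset 13: leading byte 0xF2 = 11110010 → 4-byte char #5 = F2 9D 8B B7.
Offset 17: leading byte 0xEB = 11101011 → 3-byte char #6 = EB AB 8B.
Offset 20: leading byte 0xF2 = 11110010 → 4-byte char #7 = F2 BB 9D BA.
Offset 24: leading byte 0xF0 = 11110000 → 4-byte char #8 = F0 90 8C BB.
Leading byte 0xF0 = 11110000 matches 11110xxx → 4-byte sequence.
Byte 1: 0xF0 = 11110000, payload 000 (3 bits).
Byte 2: 0x90 = 10010000 (10xxxxxx ✓), payload 010000.
Byte 3: 0x8C = 10001100 (10xxxxxx ✓), payload 001100.
Byte 4: 0xBB = 10111011 (10xxxxxx ✓), payload 111011.
Concatenate: 000010000001100111011 = 0x1033B (21 bits → U+1033B).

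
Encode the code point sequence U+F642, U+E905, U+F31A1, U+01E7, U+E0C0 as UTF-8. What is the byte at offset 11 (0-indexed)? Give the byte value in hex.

0xA7

U+F642 → 3-byte form EF 99 82 at offsets 0–2.
U+E905 → 3-byte form EE A4 85 at offsets 3–5.
U+F31A1 → 4-byte form F3 B3 86 A1 at offsets 6–9.
U+01E7 → 2-byte form C7 A7 at offsets 10–11.
Offset 11 falls in char 4's range; it's byte 2 of C7 A7 = 0xA7.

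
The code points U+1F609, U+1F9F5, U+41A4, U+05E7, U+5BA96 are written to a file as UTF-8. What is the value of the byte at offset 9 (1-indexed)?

1-indexed offset 9 is 0-indexed offset 8.
U+1F609 → 4-byte form F0 9F 98 89 at offsets 0–3.
U+1F9F5 → 4-byte form F0 9F A7 B5 at offsets 4–7.
U+41A4 → 3-byte form E4 86 A4 at offsets 8–10.
Offset 8 falls in char 3's range; it's byte 1 of E4 86 A4 = 0xE4.

0xE4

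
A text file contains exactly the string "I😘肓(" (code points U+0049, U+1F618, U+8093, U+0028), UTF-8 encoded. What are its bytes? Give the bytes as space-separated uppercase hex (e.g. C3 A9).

49 F0 9F 98 98 E8 82 93 28

U+0049: 1-byte form → 49.
U+1F618: 4-byte form → F0 9F 98 98.
U+8093: 3-byte form → E8 82 93.
U+0028: 1-byte form → 28.
Concatenated (9 bytes): 49 F0 9F 98 98 E8 82 93 28.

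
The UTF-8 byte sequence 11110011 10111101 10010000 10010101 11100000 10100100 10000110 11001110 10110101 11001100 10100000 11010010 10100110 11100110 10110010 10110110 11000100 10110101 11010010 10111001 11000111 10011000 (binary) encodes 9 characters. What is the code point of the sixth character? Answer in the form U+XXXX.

Offset 0: leading byte 0xF3 = 11110011 → 4-byte char #1 = F3 BD 90 95.
Offset 4: leading byte 0xE0 = 11100000 → 3-byte char #2 = E0 A4 86.
Offset 7: leading byte 0xCE = 11001110 → 2-byte char #3 = CE B5.
Offset 9: leading byte 0xCC = 11001100 → 2-byte char #4 = CC A0.
Offset 11: leading byte 0xD2 = 11010010 → 2-byte char #5 = D2 A6.
Offset 13: leading byte 0xE6 = 11100110 → 3-byte char #6 = E6 B2 B6.
Leading byte 0xE6 = 11100110 matches 1110xxxx → 3-byte sequence.
Byte 1: 0xE6 = 11100110, payload 0110 (4 bits).
Byte 2: 0xB2 = 10110010 (10xxxxxx ✓), payload 110010.
Byte 3: 0xB6 = 10110110 (10xxxxxx ✓), payload 110110.
Concatenate: 0110110010110110 = 0x6CB6 (16 bits → U+6CB6).

U+6CB6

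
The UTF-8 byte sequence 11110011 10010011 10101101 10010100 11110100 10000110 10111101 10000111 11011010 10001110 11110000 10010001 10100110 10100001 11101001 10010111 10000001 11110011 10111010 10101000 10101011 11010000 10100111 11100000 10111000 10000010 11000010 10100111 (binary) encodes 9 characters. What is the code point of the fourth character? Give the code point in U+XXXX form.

U+119A1

Offset 0: leading byte 0xF3 = 11110011 → 4-byte char #1 = F3 93 AD 94.
Offset 4: leading byte 0xF4 = 11110100 → 4-byte char #2 = F4 86 BD 87.
Offset 8: leading byte 0xDA = 11011010 → 2-byte char #3 = DA 8E.
Offset 10: leading byte 0xF0 = 11110000 → 4-byte char #4 = F0 91 A6 A1.
Leading byte 0xF0 = 11110000 matches 11110xxx → 4-byte sequence.
Byte 1: 0xF0 = 11110000, payload 000 (3 bits).
Byte 2: 0x91 = 10010001 (10xxxxxx ✓), payload 010001.
Byte 3: 0xA6 = 10100110 (10xxxxxx ✓), payload 100110.
Byte 4: 0xA1 = 10100001 (10xxxxxx ✓), payload 100001.
Concatenate: 000010001100110100001 = 0x119A1 (21 bits → U+119A1).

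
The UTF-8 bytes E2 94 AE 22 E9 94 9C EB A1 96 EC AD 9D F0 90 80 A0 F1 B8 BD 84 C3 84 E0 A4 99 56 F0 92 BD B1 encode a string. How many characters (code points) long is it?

Byte at offset 0: 0xE2 = 11100010 → 3-byte char (#1). Advance 3.
Byte at offset 3: 0x22 = 00100010 → 1-byte char (#2). Advance 1.
Byte at offset 4: 0xE9 = 11101001 → 3-byte char (#3). Advance 3.
Byte at offset 7: 0xEB = 11101011 → 3-byte char (#4). Advance 3.
Byte at offset 10: 0xEC = 11101100 → 3-byte char (#5). Advance 3.
Byte at offset 13: 0xF0 = 11110000 → 4-byte char (#6). Advance 4.
Byte at offset 17: 0xF1 = 11110001 → 4-byte char (#7). Advance 4.
Byte at offset 21: 0xC3 = 11000011 → 2-byte char (#8). Advance 2.
Byte at offset 23: 0xE0 = 11100000 → 3-byte char (#9). Advance 3.
Byte at offset 26: 0x56 = 01010110 → 1-byte char (#10). Advance 1.
Byte at offset 27: 0xF0 = 11110000 → 4-byte char (#11). Advance 4.
Reached end at offset 31 after 11 code points.

11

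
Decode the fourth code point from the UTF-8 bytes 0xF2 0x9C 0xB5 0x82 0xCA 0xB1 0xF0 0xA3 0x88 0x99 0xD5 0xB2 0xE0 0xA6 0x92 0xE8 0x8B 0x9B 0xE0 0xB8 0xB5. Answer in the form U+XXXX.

Offset 0: leading byte 0xF2 = 11110010 → 4-byte char #1 = F2 9C B5 82.
Offset 4: leading byte 0xCA = 11001010 → 2-byte char #2 = CA B1.
Offset 6: leading byte 0xF0 = 11110000 → 4-byte char #3 = F0 A3 88 99.
Offset 10: leading byte 0xD5 = 11010101 → 2-byte char #4 = D5 B2.
Leading byte 0xD5 = 11010101 matches 110xxxxx → 2-byte sequence.
Byte 1: 0xD5 = 11010101, payload 10101 (5 bits).
Byte 2: 0xB2 = 10110010 (10xxxxxx ✓), payload 110010.
Concatenate: 10101110010 = 0x572 (11 bits → U+0572).

U+0572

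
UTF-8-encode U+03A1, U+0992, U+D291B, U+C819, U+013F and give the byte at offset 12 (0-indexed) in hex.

U+03A1 → 2-byte form CE A1 at offsets 0–1.
U+0992 → 3-byte form E0 A6 92 at offsets 2–4.
U+D291B → 4-byte form F3 92 A4 9B at offsets 5–8.
U+C819 → 3-byte form EC A0 99 at offsets 9–11.
U+013F → 2-byte form C4 BF at offsets 12–13.
Offset 12 falls in char 5's range; it's byte 1 of C4 BF = 0xC4.

0xC4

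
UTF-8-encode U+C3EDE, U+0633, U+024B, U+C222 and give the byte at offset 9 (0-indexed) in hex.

U+C3EDE → 4-byte form F3 83 BB 9E at offsets 0–3.
U+0633 → 2-byte form D8 B3 at offsets 4–5.
U+024B → 2-byte form C9 8B at offsets 6–7.
U+C222 → 3-byte form EC 88 A2 at offsets 8–10.
Offset 9 falls in char 4's range; it's byte 2 of EC 88 A2 = 0x88.

0x88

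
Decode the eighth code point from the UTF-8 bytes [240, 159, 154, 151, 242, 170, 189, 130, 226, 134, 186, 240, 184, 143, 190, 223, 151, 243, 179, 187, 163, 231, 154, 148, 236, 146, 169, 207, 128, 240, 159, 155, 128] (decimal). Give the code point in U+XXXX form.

U+C4A9

Offset 0: leading byte 0xF0 = 11110000 → 4-byte char #1 = F0 9F 9A 97.
Offset 4: leading byte 0xF2 = 11110010 → 4-byte char #2 = F2 AA BD 82.
Offset 8: leading byte 0xE2 = 11100010 → 3-byte char #3 = E2 86 BA.
Offset 11: leading byte 0xF0 = 11110000 → 4-byte char #4 = F0 B8 8F BE.
Offset 15: leading byte 0xDF = 11011111 → 2-byte char #5 = DF 97.
Offset 17: leading byte 0xF3 = 11110011 → 4-byte char #6 = F3 B3 BB A3.
Offset 21: leading byte 0xE7 = 11100111 → 3-byte char #7 = E7 9A 94.
Offset 24: leading byte 0xEC = 11101100 → 3-byte char #8 = EC 92 A9.
Leading byte 0xEC = 11101100 matches 1110xxxx → 3-byte sequence.
Byte 1: 0xEC = 11101100, payload 1100 (4 bits).
Byte 2: 0x92 = 10010010 (10xxxxxx ✓), payload 010010.
Byte 3: 0xA9 = 10101001 (10xxxxxx ✓), payload 101001.
Concatenate: 1100010010101001 = 0xC4A9 (16 bits → U+C4A9).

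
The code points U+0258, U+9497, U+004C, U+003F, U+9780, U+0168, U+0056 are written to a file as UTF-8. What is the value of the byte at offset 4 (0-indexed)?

0x97

U+0258 → 2-byte form C9 98 at offsets 0–1.
U+9497 → 3-byte form E9 92 97 at offsets 2–4.
Offset 4 falls in char 2's range; it's byte 3 of E9 92 97 = 0x97.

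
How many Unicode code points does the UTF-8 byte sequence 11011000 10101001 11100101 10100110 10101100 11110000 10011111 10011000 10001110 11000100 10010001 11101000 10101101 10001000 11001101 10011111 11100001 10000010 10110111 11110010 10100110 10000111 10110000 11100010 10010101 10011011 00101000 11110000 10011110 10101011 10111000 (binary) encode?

Byte at offset 0: 0xD8 = 11011000 → 2-byte char (#1). Advance 2.
Byte at offset 2: 0xE5 = 11100101 → 3-byte char (#2). Advance 3.
Byte at offset 5: 0xF0 = 11110000 → 4-byte char (#3). Advance 4.
Byte at offset 9: 0xC4 = 11000100 → 2-byte char (#4). Advance 2.
Byte at offset 11: 0xE8 = 11101000 → 3-byte char (#5). Advance 3.
Byte at offset 14: 0xCD = 11001101 → 2-byte char (#6). Advance 2.
Byte at offset 16: 0xE1 = 11100001 → 3-byte char (#7). Advance 3.
Byte at offset 19: 0xF2 = 11110010 → 4-byte char (#8). Advance 4.
Byte at offset 23: 0xE2 = 11100010 → 3-byte char (#9). Advance 3.
Byte at offset 26: 0x28 = 00101000 → 1-byte char (#10). Advance 1.
Byte at offset 27: 0xF0 = 11110000 → 4-byte char (#11). Advance 4.
Reached end at offset 31 after 11 code points.

11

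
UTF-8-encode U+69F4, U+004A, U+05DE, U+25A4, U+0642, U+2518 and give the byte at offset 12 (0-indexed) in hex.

U+69F4 → 3-byte form E6 A7 B4 at offsets 0–2.
U+004A → 1-byte form 4A at offsets 3–3.
U+05DE → 2-byte form D7 9E at offsets 4–5.
U+25A4 → 3-byte form E2 96 A4 at offsets 6–8.
U+0642 → 2-byte form D9 82 at offsets 9–10.
U+2518 → 3-byte form E2 94 98 at offsets 11–13.
Offset 12 falls in char 6's range; it's byte 2 of E2 94 98 = 0x94.

0x94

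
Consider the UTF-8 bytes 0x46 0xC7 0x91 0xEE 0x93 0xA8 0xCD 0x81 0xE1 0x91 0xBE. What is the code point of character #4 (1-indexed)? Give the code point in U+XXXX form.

Offset 0: leading byte 0x46 = 01000110 → 1-byte char #1 = 46.
Offset 1: leading byte 0xC7 = 11000111 → 2-byte char #2 = C7 91.
Offset 3: leading byte 0xEE = 11101110 → 3-byte char #3 = EE 93 A8.
Offset 6: leading byte 0xCD = 11001101 → 2-byte char #4 = CD 81.
Leading byte 0xCD = 11001101 matches 110xxxxx → 2-byte sequence.
Byte 1: 0xCD = 11001101, payload 01101 (5 bits).
Byte 2: 0x81 = 10000001 (10xxxxxx ✓), payload 000001.
Concatenate: 01101000001 = 0x341 (11 bits → U+0341).

U+0341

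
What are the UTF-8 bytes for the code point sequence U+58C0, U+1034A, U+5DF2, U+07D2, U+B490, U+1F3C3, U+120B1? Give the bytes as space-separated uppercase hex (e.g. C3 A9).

E5 A3 80 F0 90 8D 8A E5 B7 B2 DF 92 EB 92 90 F0 9F 8F 83 F0 92 82 B1

U+58C0: 3-byte form → E5 A3 80.
U+1034A: 4-byte form → F0 90 8D 8A.
U+5DF2: 3-byte form → E5 B7 B2.
U+07D2: 2-byte form → DF 92.
U+B490: 3-byte form → EB 92 90.
U+1F3C3: 4-byte form → F0 9F 8F 83.
U+120B1: 4-byte form → F0 92 82 B1.
Concatenated (23 bytes): E5 A3 80 F0 90 8D 8A E5 B7 B2 DF 92 EB 92 90 F0 9F 8F 83 F0 92 82 B1.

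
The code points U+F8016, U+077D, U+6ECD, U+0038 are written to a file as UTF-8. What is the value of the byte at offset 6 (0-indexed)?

0xE6

U+F8016 → 4-byte form F3 B8 80 96 at offsets 0–3.
U+077D → 2-byte form DD BD at offsets 4–5.
U+6ECD → 3-byte form E6 BB 8D at offsets 6–8.
Offset 6 falls in char 3's range; it's byte 1 of E6 BB 8D = 0xE6.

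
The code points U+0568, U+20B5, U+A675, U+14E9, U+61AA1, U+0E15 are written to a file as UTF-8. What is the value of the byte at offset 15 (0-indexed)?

U+0568 → 2-byte form D5 A8 at offsets 0–1.
U+20B5 → 3-byte form E2 82 B5 at offsets 2–4.
U+A675 → 3-byte form EA 99 B5 at offsets 5–7.
U+14E9 → 3-byte form E1 93 A9 at offsets 8–10.
U+61AA1 → 4-byte form F1 A1 AA A1 at offsets 11–14.
U+0E15 → 3-byte form E0 B8 95 at offsets 15–17.
Offset 15 falls in char 6's range; it's byte 1 of E0 B8 95 = 0xE0.

0xE0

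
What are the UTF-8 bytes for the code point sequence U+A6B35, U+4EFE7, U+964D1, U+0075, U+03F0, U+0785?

F2 A6 AC B5 F1 8E BF A7 F2 96 93 91 75 CF B0 DE 85

U+A6B35: 4-byte form → F2 A6 AC B5.
U+4EFE7: 4-byte form → F1 8E BF A7.
U+964D1: 4-byte form → F2 96 93 91.
U+0075: 1-byte form → 75.
U+03F0: 2-byte form → CF B0.
U+0785: 2-byte form → DE 85.
Concatenated (17 bytes): F2 A6 AC B5 F1 8E BF A7 F2 96 93 91 75 CF B0 DE 85.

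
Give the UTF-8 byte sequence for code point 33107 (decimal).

E8 85 93

U+8153 = 0x8153 = 33107 decimal. In range U+0800–U+FFFF → 3-byte form: 1110xxxx 10xxxxxx 10xxxxxx.
Binary (16 bits): 1000000101010011.
Split 4+6+6: 1000 | 000101 | 010011.
Byte 1: 11101000 = 0xE8.
Byte 2: 10000101 = 0x85.
Byte 3: 10010011 = 0x93.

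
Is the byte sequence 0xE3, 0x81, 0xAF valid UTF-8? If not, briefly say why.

valid

Leading byte 0xE3 = 11100011 → 3-byte form.
Continuation bytes 0x81=10000001, 0xAF=10101111 all match 10xxxxxx.
Decoded value 0x306F is ≥ 0x800 (shortest form) and not a surrogate.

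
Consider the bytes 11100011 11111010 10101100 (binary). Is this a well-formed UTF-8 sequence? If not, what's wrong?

Leading byte 0xE3 = 11100011 → 3-byte form.
Byte 2 is 0xFA = 11111010, which is not 10xxxxxx — expected a continuation byte.

invalid (non-continuation byte where continuation expected)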